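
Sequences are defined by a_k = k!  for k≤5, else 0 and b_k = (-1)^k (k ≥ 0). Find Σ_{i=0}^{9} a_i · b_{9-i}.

The convolution is the t^9 coefficient of A(t)B(t).
Σ = 1·(-1) + 1·1 + 2·(-1) + 6·1 + 24·(-1) + 120·1 + 0·(-1) + 0·1 + 0·(-1) + 0·1 = 100.

100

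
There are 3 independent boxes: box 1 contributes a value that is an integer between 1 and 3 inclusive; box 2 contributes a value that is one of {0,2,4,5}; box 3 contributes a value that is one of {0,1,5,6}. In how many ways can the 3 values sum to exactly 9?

4

The generating function for the choices is (x + x^2 + x^3)·(1 + x^2 + x^4 + x^5)·(1 + x + x^5 + x^6); the count is [x^9].
(x + x^2 + x^3) has coefficients 0,1,1,1 for degrees 0…3.
(1 + x^2 + x^4 + x^5) has coefficients 1,0,1,0,1,1,0,0,0,0 for degrees 0…9.
Finally multiplying by (1 + x + x^5 + x^6), the product of all factors after the first has coefficients 1,1,1,1,1,3,2,1,1,1 for degrees 0…9.
[x^9] = 1·1 + 1·1 + 1·2 = 4.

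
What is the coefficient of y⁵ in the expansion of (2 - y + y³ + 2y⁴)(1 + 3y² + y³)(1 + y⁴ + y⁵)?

(2 - y + y³ + 2y⁴) has coefficients 2,-1,0,1,2 for degrees 0…4.
(1 + 3y² + y³) has coefficients 1,0,3,1,0,0 for degrees 0…5.
Finally multiplying by (1 + y⁴ + y⁵), the product of all factors after the first has coefficients 1,0,3,1,1,1 for degrees 0…5.
[y⁵] = 2·1 − 1·1 + 1·3 + 2·0 = 4.

4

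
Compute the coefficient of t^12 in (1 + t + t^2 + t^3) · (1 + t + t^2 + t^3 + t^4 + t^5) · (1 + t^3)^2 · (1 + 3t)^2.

111

(1 + t + t^2 + t^3) has coefficients 1,1,1,1 for degrees 0…3.
(1 + t + t^2 + t^3 + t^4 + t^5) has coefficients 1,1,1,1,1,1,0,0,0,0,0,0,0 for degrees 0…12.
Multiplying by (1 + t^3)^2 gives running coefficients 1,1,1,3,3,3,3,3,3,1,1,1,0 for degrees 0…12.
Finally multiplying by (1 + 3t)^2, the product of all factors after the first has coefficients 1,7,16,18,30,48,48,48,48,46,34,16,15 for degrees 0…12.
[t^12] = 1·15 + 1·16 + 1·34 + 1·46 = 111.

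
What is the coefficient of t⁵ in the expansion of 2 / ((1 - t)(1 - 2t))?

Partial fractions give a closed form: a_n = (-2)·1^n + (4)·2^n.
At n = 5: a_5 = 126.

126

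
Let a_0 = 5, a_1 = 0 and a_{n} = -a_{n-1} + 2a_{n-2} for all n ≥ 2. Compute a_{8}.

The ordinary generating function has denominator 1 + q - 2q^2.
Iterating the recurrence: a_0,…,a_{8} = 5, 0, 10, -10, 30, -50, 110, -210, 430.

430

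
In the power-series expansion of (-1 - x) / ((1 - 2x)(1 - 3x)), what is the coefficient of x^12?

-2113476

The denominator gives the recurrence a_n = 5a_(n−1) − 6a_(n−2) for n ≥ 3; the numerator fixes a_0 = -1, a_1 = -6, a_2 = -24.
Iterating: -1, -6, -24, -84, -276, -876, -2724, -8364, -25476, -77196, -233124, -702444, -2113476, so a_12 = -2113476.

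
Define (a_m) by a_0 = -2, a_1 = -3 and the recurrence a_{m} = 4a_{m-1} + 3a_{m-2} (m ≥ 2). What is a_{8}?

-175986

The ordinary generating function has denominator 1 - 4x - 3x^2.
Iterating the recurrence: a_0,…,a_{8} = -2, -3, -18, -81, -378, -1755, -8154, -37881, -175986.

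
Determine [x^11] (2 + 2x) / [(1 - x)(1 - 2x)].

The denominator gives the recurrence a_n = 3a_(n−1) − 2a_(n−2) for n ≥ 2; the numerator fixes a_0 = 2, a_1 = 8.
Iterating: 2, 8, 20, 44, 92, 188, 380, 764, 1532, 3068, 6140, 12284, so a_11 = 12284.

12284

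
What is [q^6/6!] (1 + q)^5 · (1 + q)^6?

The EGF product rule gives c_6 = Σ_{k_1+k_2=6} C(6; k_1,k_2) · ∏ g_i(k_i), where (1+q)^5 gives the falling factorial (5)_k; (1+q)^6 gives the falling factorial (6)_k.
g_1(k) for k = 0…6: 1, 5, 20, 60, 120, 120, 0.
g_2(k) for k = 0…6: 1, 6, 30, 120, 360, 720, 720.
c_6 = Σ_k C(6,k)·g_1(k)·g_2(6−k) = 1·1·720 + 6·5·720 + 15·20·360 + 20·60·120 + 15·120·30 + 6·120·6 = 720 + 21600 + 108000 + 144000 + 54000 + 4320 = 332640.

332640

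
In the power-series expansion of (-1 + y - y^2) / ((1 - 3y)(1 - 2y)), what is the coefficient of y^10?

-136245

The denominator gives the recurrence a_n = 5a_(n−1) − 6a_(n−2) for n ≥ 3; the numerator fixes a_0 = -1, a_1 = -4, a_2 = -15.
Iterating: -1, -4, -15, -51, -165, -519, -1605, -4911, -14925, -45159, -136245, so a_10 = -136245.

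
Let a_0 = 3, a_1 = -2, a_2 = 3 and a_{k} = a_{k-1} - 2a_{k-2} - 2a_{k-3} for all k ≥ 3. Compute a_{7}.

The ordinary generating function has denominator 1 - z + 2z^2 + 2z^3.
Iterating the recurrence: a_0,…,a_{7} = 3, -2, 3, 1, -1, -9, -9, 11.

11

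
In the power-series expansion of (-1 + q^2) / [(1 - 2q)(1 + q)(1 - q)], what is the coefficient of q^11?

-2048

Partial fractions give a closed form: a_n = (-1)·2^n.
At n = 11: a_11 = -2048.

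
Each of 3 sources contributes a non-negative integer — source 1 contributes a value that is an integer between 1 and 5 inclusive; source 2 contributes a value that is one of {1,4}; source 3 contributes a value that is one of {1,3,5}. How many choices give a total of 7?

4

The generating function for the choices is (x + x² + x³ + x⁴ + x⁵)·(x + x⁴)·(x + x³ + x⁵); the count is [x⁷].
(x + x² + x³ + x⁴ + x⁵) has coefficients 0,1,1,1,1,1 for degrees 0…5.
(x + x⁴) has coefficients 0,1,0,0,1,0,0,0 for degrees 0…7.
Finally multiplying by (x + x³ + x⁵), the product of all factors after the first has coefficients 0,0,1,0,1,1,1,1 for degrees 0…7.
[x⁷] = 1·1 + 1·1 + 1·1 + 1·0 + 1·1 = 4.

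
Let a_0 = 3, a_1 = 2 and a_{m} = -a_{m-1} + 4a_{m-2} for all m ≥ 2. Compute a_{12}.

The ordinary generating function has denominator 1 + t - 4t^2.
Iterating the recurrence: a_0,…,a_{12} = 3, 2, 10, -2, 42, -50, 218, -418, 1290, -2962, 8122, -19970, 52458.

52458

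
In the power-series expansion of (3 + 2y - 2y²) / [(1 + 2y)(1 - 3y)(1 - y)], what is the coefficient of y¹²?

The denominator gives the recurrence a_n = 2a_(n−1) + 5a_(n−2) − 6a_(n−3) for n ≥ 3; the numerator fixes a_0 = 3, a_1 = 8, a_2 = 29.
Iterating: 3, 8, 29, 80, 257, 740, 2285, 6728, 20441, 60812, 183461, 548336, 1649105, so a_12 = 1649105.

1649105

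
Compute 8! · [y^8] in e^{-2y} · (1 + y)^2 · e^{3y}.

The EGF product rule gives c_8 = Σ_{k_1+k_2+k_3=8} C(8; k_1,k_2,k_3) · ∏ g_i(k_i), where e^{-2y} gives (-2)^k; (1+y)^2 gives the falling factorial (2)_k; e^{3y} gives (3)^k.
g_1(k) for k = 0…8: 1, -2, 4, -8, 16, -32, 64, -128, 256.
g_2(k) for k = 0…8: 1, 2, 2, 0, 0, 0, 0, 0, 0.
g_3(k) for k = 0…8: 1, 3, 9, 27, 81, 243, 729, 2187, 6561.
First combine the last two factors: h(k) = Σ_j C(k,j)·g_2(j)·g_3(k−j) for k = 0…8: 1, 5, 23, 99, 405, 1593, 6075, 22599, 82377.
c_8 = Σ_k C(8,k)·g_1(k)·h(8−k) = 1·1·82377 + 8·(-2)·22599 + 28·4·6075 + 56·(-8)·1593 + 70·16·405 + 56·(-32)·99 + 28·64·23 + 8·(-128)·5 + 1·256·1 = 82377 − 361584 + 680400 − 713664 + 453600 − 177408 + 41216 − 5120 + 256 = 73.

73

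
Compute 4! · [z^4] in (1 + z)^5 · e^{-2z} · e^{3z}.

The EGF product rule gives c_4 = Σ_{k_1+k_2+k_3=4} C(4; k_1,k_2,k_3) · ∏ g_i(k_i), where (1+z)^5 gives the falling factorial (5)_k; e^{-2z} gives (-2)^k; e^{3z} gives (3)^k.
g_1(k) for k = 0…4: 1, 5, 20, 60, 120.
g_2(k) for k = 0…4: 1, -2, 4, -8, 16.
g_3(k) for k = 0…4: 1, 3, 9, 27, 81.
First combine the last two factors: h(k) = Σ_j C(k,j)·g_2(j)·g_3(k−j) for k = 0…4: 1, 1, 1, 1, 1.
c_4 = Σ_k C(4,k)·g_1(k)·h(4−k) = 1·1·1 + 4·5·1 + 6·20·1 + 4·60·1 + 1·120·1 = 1 + 20 + 120 + 240 + 120 = 501.

501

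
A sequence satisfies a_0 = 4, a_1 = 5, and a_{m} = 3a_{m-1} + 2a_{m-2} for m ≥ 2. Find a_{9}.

The ordinary generating function has denominator 1 - 3z - 2z^2.
Iterating the recurrence: a_0,…,a_{9} = 4, 5, 23, 79, 283, 1007, 3587, 12775, 45499, 162047.

162047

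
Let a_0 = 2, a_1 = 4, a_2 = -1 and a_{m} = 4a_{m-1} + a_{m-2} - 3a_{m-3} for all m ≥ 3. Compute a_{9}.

-41855

The ordinary generating function has denominator 1 - 4x - x^2 + 3x^3.
Iterating the recurrence: a_0,…,a_{9} = 2, 4, -1, -6, -37, -151, -623, -2532, -10298, -41855.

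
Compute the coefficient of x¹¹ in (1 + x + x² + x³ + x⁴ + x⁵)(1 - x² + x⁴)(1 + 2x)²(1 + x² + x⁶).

14

(1 + x + x² + x³ + x⁴ + x⁵) has coefficients 1,1,1,1,1,1 for degrees 0…5.
(1 - x² + x⁴) has coefficients 1,0,-1,0,1,0,0,0,0,0,0,0 for degrees 0…11.
Multiplying by (1 + 2x)² gives running coefficients 1,4,3,-4,-3,4,4,0,0,0,0,0 for degrees 0…11.
Finally multiplying by (1 + x² + x⁶), the product of all factors after the first has coefficients 1,4,4,0,0,0,2,8,7,-4,-3,4 for degrees 0…11.
[x¹¹] = 1·4 + 1·(-3) + 1·(-4) + 1·7 + 1·8 + 1·2 = 14.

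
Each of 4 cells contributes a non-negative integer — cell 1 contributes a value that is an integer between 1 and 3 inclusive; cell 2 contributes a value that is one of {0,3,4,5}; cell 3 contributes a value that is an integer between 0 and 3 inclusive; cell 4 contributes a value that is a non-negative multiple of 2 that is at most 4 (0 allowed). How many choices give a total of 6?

13

The generating function for the choices is (x + x² + x³)·(1 + x³ + x⁴ + x⁵)·(1 + x + x² + x³)·(1 + x² + x⁴); the count is [x⁶].
(x + x² + x³) has coefficients 0,1,1,1 for degrees 0…3.
(1 + x³ + x⁴ + x⁵) has coefficients 1,0,0,1,1,1,0 for degrees 0…6.
Multiplying by (1 + x + x² + x³) gives running coefficients 1,1,1,2,2,3,3 for degrees 0…6.
Finally multiplying by (1 + x² + x⁴), the product of all factors after the first has coefficients 1,1,2,3,4,6,6 for degrees 0…6.
[x⁶] = 1·6 + 1·4 + 1·3 = 13.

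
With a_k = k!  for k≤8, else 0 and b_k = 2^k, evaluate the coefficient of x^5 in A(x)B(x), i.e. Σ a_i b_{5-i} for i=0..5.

This is [x^5] in the product of the two ordinary generating functions.
Σ = 1·32 + 1·16 + 2·8 + 6·4 + 24·2 + 120·1 = 256.

256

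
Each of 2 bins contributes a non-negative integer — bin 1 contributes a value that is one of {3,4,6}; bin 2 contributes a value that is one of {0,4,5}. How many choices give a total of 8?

The generating function for the choices is (t³ + t⁴ + t⁶)·(1 + t⁴ + t⁵); the count is [t⁸].
(t³ + t⁴ + t⁶) has coefficients 0,0,0,1,1,0,1 for degrees 0…6.
(1 + t⁴ + t⁵) has coefficients 1,0,0,0,1,1,0,0,0 for degrees 0…8.
[t⁸] = 1·1 + 1·1 + 1·0 = 2.

2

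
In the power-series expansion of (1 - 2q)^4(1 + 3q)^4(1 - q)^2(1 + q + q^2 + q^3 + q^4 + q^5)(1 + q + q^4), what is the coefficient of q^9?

(1 - 2q)^4 has coefficients 1,-8,24,-32,16 for degrees 0…4.
(1 + 3q)^4 has coefficients 1,12,54,108,81,0,0,0,0,0 for degrees 0…9.
Multiplying by (1 - q)^2 gives running coefficients 1,10,31,12,-81,-54,81,0,0,0 for degrees 0…9.
Multiplying by (1 + q + q^2 + q^3 + q^4 + q^5) gives running coefficients 1,11,42,54,-27,-81,-1,-11,-42,-54 for degrees 0…9.
Finally multiplying by (1 + q + q^4), the product of all factors after the first has coefficients 1,12,53,96,28,-97,-40,42,-80,-177 for degrees 0…9.
[q^9] = 1·(-177) − 8·(-80) + 24·42 − 32·(-40) + 16·(-97) = 1199.

1199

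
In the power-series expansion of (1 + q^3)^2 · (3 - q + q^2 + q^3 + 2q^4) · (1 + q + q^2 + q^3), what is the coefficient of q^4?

(1 + q^3)^2 has coefficients 1,0,0,2,0 for degrees 0…4.
(3 - q + q^2 + q^3 + 2q^4) has coefficients 3,-1,1,1,2 for degrees 0…4.
Finally multiplying by (1 + q + q^2 + q^3), the product of all factors after the first has coefficients 3,2,3,4,3 for degrees 0…4.
[q^4] = 1·3 + 2·2 = 7.

7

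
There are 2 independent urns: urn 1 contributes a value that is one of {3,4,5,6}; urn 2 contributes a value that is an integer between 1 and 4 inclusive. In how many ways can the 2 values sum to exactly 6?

The generating function for the choices is (t^3 + t^4 + t^5 + t^6)·(t + t^2 + t^3 + t^4); the count is [t^6].
(t^3 + t^4 + t^5 + t^6) has coefficients 0,0,0,1,1,1,1 for degrees 0…6.
(t + t^2 + t^3 + t^4) has coefficients 0,1,1,1,1,0,0 for degrees 0…6.
[t^6] = 1·1 + 1·1 + 1·1 + 1·0 = 3.

3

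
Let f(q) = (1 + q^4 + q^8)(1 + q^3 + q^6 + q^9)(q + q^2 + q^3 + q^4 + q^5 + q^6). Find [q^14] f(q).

(1 + q^4 + q^8) has coefficients 1,0,0,0,1,0,0,0,1 for degrees 0…8.
(1 + q^3 + q^6 + q^9) has coefficients 1,0,0,1,0,0,1,0,0,1,0,0,0,0,0 for degrees 0…14.
Finally multiplying by (q + q^2 + q^3 + q^4 + q^5 + q^6), the product of all factors after the first has coefficients 0,1,1,1,2,2,2,2,2,2,2,2,2,1,1 for degrees 0…14.
[q^14] = 1·1 + 1·2 + 1·2 = 5.

5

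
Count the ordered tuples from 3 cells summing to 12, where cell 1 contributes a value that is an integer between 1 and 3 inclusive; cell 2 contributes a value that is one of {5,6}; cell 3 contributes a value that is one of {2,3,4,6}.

4

The generating function for the choices is (x + x² + x³)·(x⁵ + x⁶)·(x² + x³ + x⁴ + x⁶); the count is [x¹²].
(x + x² + x³) has coefficients 0,1,1,1 for degrees 0…3.
(x⁵ + x⁶) has coefficients 0,0,0,0,0,1,1,0,0,0,0,0,0 for degrees 0…12.
Finally multiplying by (x² + x³ + x⁴ + x⁶), the product of all factors after the first has coefficients 0,0,0,0,0,0,0,1,2,2,1,1,1 for degrees 0…12.
[x¹²] = 1·1 + 1·1 + 1·2 = 4.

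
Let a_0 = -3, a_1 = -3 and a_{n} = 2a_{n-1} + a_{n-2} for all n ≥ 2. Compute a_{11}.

The ordinary generating function has denominator 1 - 2q - q^2.
Iterating the recurrence: a_0,…,a_{11} = -3, -3, -9, -21, -51, -123, -297, -717, -1731, -4179, -10089, -24357.

-24357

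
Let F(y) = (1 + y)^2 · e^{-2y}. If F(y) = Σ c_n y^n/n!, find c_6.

The EGF product rule gives c_6 = Σ_{k_1+k_2=6} C(6; k_1,k_2) · ∏ g_i(k_i), where (1+y)^2 gives the falling factorial (2)_k; e^{-2y} gives (-2)^k.
g_1(k) for k = 0…6: 1, 2, 2, 0, 0, 0, 0.
g_2(k) for k = 0…6: 1, -2, 4, -8, 16, -32, 64.
c_6 = Σ_k C(6,k)·g_1(k)·g_2(6−k) = 1·1·64 + 6·2·(-32) + 15·2·16 = 64 − 384 + 480 = 160.

160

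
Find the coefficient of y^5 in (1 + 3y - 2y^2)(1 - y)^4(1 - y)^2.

(1 + 3y - 2y^2) has coefficients 1,3,-2 for degrees 0…2.
(1 - y)^4 has coefficients 1,-4,6,-4,1,0 for degrees 0…5.
Finally multiplying by (1 - y)^2, the product of all factors after the first has coefficients 1,-6,15,-20,15,-6 for degrees 0…5.
[y^5] = 1·(-6) + 3·15 − 2·(-20) = 79.

79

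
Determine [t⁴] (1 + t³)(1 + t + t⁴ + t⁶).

2

(1 + t³) has coefficients 1,0,0,1 for degrees 0…3.
(1 + t + t⁴ + t⁶) has coefficients 1,1,0,0,1 for degrees 0…4.
[t⁴] = 1·1 + 1·1 = 2.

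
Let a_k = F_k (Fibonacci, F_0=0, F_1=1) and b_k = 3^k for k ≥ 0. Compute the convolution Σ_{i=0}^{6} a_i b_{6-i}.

This is [x^6] in the product of the two ordinary generating functions.
Σ = 0·729 + 1·243 + 1·81 + 2·27 + 3·9 + 5·3 + 8·1 = 428.

428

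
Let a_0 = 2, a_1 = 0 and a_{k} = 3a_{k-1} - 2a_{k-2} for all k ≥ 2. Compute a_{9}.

-1020

The ordinary generating function has denominator 1 - 3q + 2q^2.
Iterating the recurrence: a_0,…,a_{9} = 2, 0, -4, -12, -28, -60, -124, -252, -508, -1020.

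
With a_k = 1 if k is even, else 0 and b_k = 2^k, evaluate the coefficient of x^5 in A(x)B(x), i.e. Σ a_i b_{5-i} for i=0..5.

This is [x^5] in the product of the two ordinary generating functions.
Σ = 1·32 + 0·16 + 1·8 + 0·4 + 1·2 + 0·1 = 42.

42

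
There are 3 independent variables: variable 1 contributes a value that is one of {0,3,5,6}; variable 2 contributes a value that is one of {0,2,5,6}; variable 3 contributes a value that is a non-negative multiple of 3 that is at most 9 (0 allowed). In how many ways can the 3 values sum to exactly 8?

6

The generating function for the choices is (1 + z^3 + z^5 + z^6)·(1 + z^2 + z^5 + z^6)·(1 + z^3 + z^6 + z^9); the count is [z^8].
(1 + z^3 + z^5 + z^6) has coefficients 1,0,0,1,0,1,1 for degrees 0…6.
(1 + z^2 + z^5 + z^6) has coefficients 1,0,1,0,0,1,1,0,0 for degrees 0…8.
Finally multiplying by (1 + z^3 + z^6 + z^9), the product of all factors after the first has coefficients 1,0,1,1,0,2,2,0,2 for degrees 0…8.
[z^8] = 1·2 + 1·2 + 1·1 + 1·1 = 6.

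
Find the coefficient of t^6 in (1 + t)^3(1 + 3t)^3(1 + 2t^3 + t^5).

311

(1 + t)^3 has coefficients 1,3,3,1 for degrees 0…3.
(1 + 3t)^3 has coefficients 1,9,27,27,0,0,0 for degrees 0…6.
Finally multiplying by (1 + 2t^3 + t^5), the product of all factors after the first has coefficients 1,9,27,29,18,55,63 for degrees 0…6.
[t^6] = 1·63 + 3·55 + 3·18 + 1·29 = 311.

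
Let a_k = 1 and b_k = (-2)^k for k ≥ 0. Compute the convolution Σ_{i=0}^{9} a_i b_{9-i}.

-341

Write out a_i and b_{9-i} for i = 0,…,9 and sum the products.
Σ = 1·(-512) + 1·256 + 1·(-128) + 1·64 + 1·(-32) + 1·16 + 1·(-8) + 1·4 + 1·(-2) + 1·1 = -341.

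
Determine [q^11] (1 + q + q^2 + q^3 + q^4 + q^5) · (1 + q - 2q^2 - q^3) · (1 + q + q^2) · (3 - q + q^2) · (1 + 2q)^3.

(1 + q + q^2 + q^3 + q^4 + q^5) has coefficients 1,1,1,1,1,1 for degrees 0…5.
(1 + q - 2q^2 - q^3) has coefficients 1,1,-2,-1,0,0,0,0,0,0,0,0 for degrees 0…11.
Multiplying by (1 + q + q^2) gives running coefficients 1,2,0,-2,-3,-1,0,0,0,0,0,0 for degrees 0…11.
Multiplying by (3 - q + q^2) gives running coefficients 3,5,-1,-4,-7,-2,-2,-1,0,0,0,0 for degrees 0…11.
Finally multiplying by (1 + 2q)^3, the product of all factors after the first has coefficients 3,23,65,74,-3,-100,-130,-93,-46,-28,-8,0 for degrees 0…11.
[q^11] = 1·0 + 1·(-8) + 1·(-28) + 1·(-46) + 1·(-93) + 1·(-130) = -305.

-305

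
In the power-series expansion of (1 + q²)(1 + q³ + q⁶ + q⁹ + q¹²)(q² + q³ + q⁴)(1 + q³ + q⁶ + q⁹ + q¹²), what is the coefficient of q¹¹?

7

(1 + q²) has coefficients 1,0,1 for degrees 0…2.
(1 + q³ + q⁶ + q⁹ + q¹²) has coefficients 1,0,0,1,0,0,1,0,0,1,0,0 for degrees 0…11.
Multiplying by (q² + q³ + q⁴) gives running coefficients 0,0,1,1,1,1,1,1,1,1,1,1 for degrees 0…11.
Finally multiplying by (1 + q³ + q⁶ + q⁹ + q¹²), the product of all factors after the first has coefficients 0,0,1,1,1,2,2,2,3,3,3,4 for degrees 0…11.
[q¹¹] = 1·4 + 1·3 = 7.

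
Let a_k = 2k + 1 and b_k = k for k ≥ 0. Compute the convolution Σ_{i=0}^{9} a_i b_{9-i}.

285

This is [x^9] in the product of the two ordinary generating functions.
Σ = 1·9 + 3·8 + 5·7 + 7·6 + 9·5 + 11·4 + 13·3 + 15·2 + 17·1 + 19·0 = 285.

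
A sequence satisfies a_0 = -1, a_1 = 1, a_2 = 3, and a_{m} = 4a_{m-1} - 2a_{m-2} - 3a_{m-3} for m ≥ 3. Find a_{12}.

318607

The ordinary generating function has denominator 1 - 4x + 2x^2 + 3x^3.
Iterating the recurrence: a_0,…,a_{12} = -1, 1, 3, 13, 43, 137, 423, 1289, 3899, 11749, 35331, 106129, 318607.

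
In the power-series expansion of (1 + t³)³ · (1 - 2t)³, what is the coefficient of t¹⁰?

-6

(1 + t³)³ has coefficients 1,0,0,3,0,0,3,0,0,1 for degrees 0…9.
(1 - 2t)³ has coefficients 1,-6,12,-8,0,0,0,0,0,0,0 for degrees 0…10.
[t¹⁰] = 1·0 + 3·0 + 3·0 + 1·(-6) = -6.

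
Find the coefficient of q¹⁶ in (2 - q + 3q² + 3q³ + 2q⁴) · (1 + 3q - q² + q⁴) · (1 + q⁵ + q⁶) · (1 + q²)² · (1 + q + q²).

43

(2 - q + 3q² + 3q³ + 2q⁴) has coefficients 2,-1,3,3,2 for degrees 0…4.
(1 + 3q - q² + q⁴) has coefficients 1,3,-1,0,1,0,0,0,0,0,0,0,0,0,0,0,0 for degrees 0…16.
Multiplying by (1 + q⁵ + q⁶) gives running coefficients 1,3,-1,0,1,1,4,2,-1,1,1,0,0,0,0,0,0 for degrees 0…16.
Multiplying by (1 + q²)² gives running coefficients 1,3,1,6,0,4,5,4,8,6,3,4,1,1,1,0,0 for degrees 0…16.
Finally multiplying by (1 + q + q²), the product of all factors after the first has coefficients 1,4,5,10,7,10,9,13,17,18,17,13,8,6,3,2,1 for degrees 0…16.
[q¹⁶] = 2·1 − 1·2 + 3·3 + 3·6 + 2·8 = 43.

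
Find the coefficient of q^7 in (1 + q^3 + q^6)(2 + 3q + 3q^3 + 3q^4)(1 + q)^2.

(1 + q^3 + q^6) has coefficients 1,0,0,1,0,0,1 for degrees 0…6.
(2 + 3q + 3q^3 + 3q^4) has coefficients 2,3,0,3,3,0,0,0 for degrees 0…7.
Finally multiplying by (1 + q)^2, the product of all factors after the first has coefficients 2,7,8,6,9,9,3,0 for degrees 0…7.
[q^7] = 1·0 + 1·9 + 1·7 = 16.

16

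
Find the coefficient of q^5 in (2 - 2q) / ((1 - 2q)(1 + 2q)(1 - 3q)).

532

The denominator gives the recurrence a_n = 3a_(n−1) + 4a_(n−2) − 12a_(n−3) for n ≥ 3; the numerator fixes a_0 = 2, a_1 = 4, a_2 = 20.
Iterating: 2, 4, 20, 52, 188, 532, so a_5 = 532.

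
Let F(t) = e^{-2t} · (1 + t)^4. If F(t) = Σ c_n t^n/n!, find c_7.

320

The EGF product rule gives c_7 = Σ_{k_1+k_2=7} C(7; k_1,k_2) · ∏ g_i(k_i), where e^{-2t} gives (-2)^k; (1+t)^4 gives the falling factorial (4)_k.
g_1(k) for k = 0…7: 1, -2, 4, -8, 16, -32, 64, -128.
g_2(k) for k = 0…7: 1, 4, 12, 24, 24, 0, 0, 0.
c_7 = Σ_k C(7,k)·g_1(k)·g_2(7−k) = 35·(-8)·24 + 35·16·24 + 21·(-32)·12 + 7·64·4 + 1·(-128)·1 = −6720 + 13440 − 8064 + 1792 − 128 = 320.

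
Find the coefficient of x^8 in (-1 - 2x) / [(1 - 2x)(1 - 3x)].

Partial fractions give a closed form: a_n = (4)·2^n + (-5)·3^n.
At n = 8: a_8 = -31781.

-31781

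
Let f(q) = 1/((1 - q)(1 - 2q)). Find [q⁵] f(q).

Partial fractions give a closed form: a_n = (-1)·1^n + (2)·2^n.
At n = 5: a_5 = 63.

63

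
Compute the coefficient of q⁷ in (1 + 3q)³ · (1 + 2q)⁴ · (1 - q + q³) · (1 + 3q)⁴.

(1 + 3q)³ has coefficients 1,9,27,27 for degrees 0…3.
(1 + 2q)⁴ has coefficients 1,8,24,32,16,0,0,0 for degrees 0…7.
Multiplying by (1 - q + q³) gives running coefficients 1,7,16,9,-8,8,32,16 for degrees 0…7.
Finally multiplying by (1 + 3q)⁴, the product of all factors after the first has coefficients 1,19,154,687,1801,2693,1964,697 for degrees 0…7.
[q⁷] = 1·697 + 9·1964 + 27·2693 + 27·1801 = 139711.

139711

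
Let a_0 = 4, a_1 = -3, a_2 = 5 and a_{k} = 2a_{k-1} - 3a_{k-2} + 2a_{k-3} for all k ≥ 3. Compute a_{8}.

97

The ordinary generating function has denominator 1 - 2x + 3x^2 - 2x^3.
Iterating the recurrence: a_0,…,a_{8} = 4, -3, 5, 27, 33, -5, -55, -29, 97.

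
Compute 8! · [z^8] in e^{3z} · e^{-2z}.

1

The EGF product rule gives c_8 = Σ_{k_1+k_2=8} C(8; k_1,k_2) · ∏ g_i(k_i), where e^{3z} gives (3)^k; e^{-2z} gives (-2)^k.
g_1(k) for k = 0…8: 1, 3, 9, 27, 81, 243, 729, 2187, 6561.
g_2(k) for k = 0…8: 1, -2, 4, -8, 16, -32, 64, -128, 256.
c_8 = Σ_k C(8,k)·g_1(k)·g_2(8−k) = 1·1·256 + 8·3·(-128) + 28·9·64 + 56·27·(-32) + 70·81·16 + 56·243·(-8) + 28·729·4 + 8·2187·(-2) + 1·6561·1 = 256 − 3072 + 16128 − 48384 + 90720 − 108864 + 81648 − 34992 + 6561 = 1.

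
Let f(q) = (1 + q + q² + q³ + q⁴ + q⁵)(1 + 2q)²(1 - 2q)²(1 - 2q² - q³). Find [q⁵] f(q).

(1 + q + q² + q³ + q⁴ + q⁵) has coefficients 1,1,1,1,1,1 for degrees 0…5.
(1 + 2q)² has coefficients 1,4,4,0,0,0 for degrees 0…5.
Multiplying by (1 - 2q)² gives running coefficients 1,0,-8,0,16,0 for degrees 0…5.
Finally multiplying by (1 - 2q² - q³), the product of all factors after the first has coefficients 1,0,-10,-1,32,8 for degrees 0…5.
[q⁵] = 1·8 + 1·32 + 1·(-1) + 1·(-10) + 1·0 + 1·1 = 30.

30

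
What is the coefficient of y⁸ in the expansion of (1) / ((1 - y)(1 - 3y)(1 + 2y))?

5973

Partial fractions give a closed form: a_n = (-1/6)·1^n + (9/10)·3^n + (4/15)·(-2)^n.
At n = 8: a_8 = 5973.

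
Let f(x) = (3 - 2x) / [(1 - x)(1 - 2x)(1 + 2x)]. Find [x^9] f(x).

341

Partial fractions give a closed form: a_n = (-1/3)·1^n + (2)·2^n + (4/3)·(-2)^n.
At n = 9: a_9 = 341.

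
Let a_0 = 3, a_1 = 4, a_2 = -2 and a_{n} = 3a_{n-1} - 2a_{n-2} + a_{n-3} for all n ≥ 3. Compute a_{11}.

The ordinary generating function has denominator 1 - 3q + 2q^2 - q^3.
Iterating the recurrence: a_0,…,a_{11} = 3, 4, -2, -11, -25, -55, -126, -293, -682, -1586, -3687, -8571.

-8571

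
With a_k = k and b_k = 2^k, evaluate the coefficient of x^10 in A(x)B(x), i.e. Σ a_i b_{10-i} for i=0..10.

2036

The convolution is the t^10 coefficient of A(t)B(t).
Σ = 0·1024 + 1·512 + 2·256 + 3·128 + 4·64 + 5·32 + 6·16 + 7·8 + 8·4 + 9·2 + 10·1 = 2036.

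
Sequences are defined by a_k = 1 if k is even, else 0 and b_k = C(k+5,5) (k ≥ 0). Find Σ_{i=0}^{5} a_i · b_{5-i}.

314

Write out a_i and b_{5-i} for i = 0,…,5 and sum the products.
Σ = 1·252 + 0·126 + 1·56 + 0·21 + 1·6 + 0·1 = 314.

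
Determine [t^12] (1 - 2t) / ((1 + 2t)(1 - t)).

Partial fractions give a closed form: a_n = (4/3)·(-2)^n + (-1/3)·1^n.
At n = 12: a_12 = 5461.

5461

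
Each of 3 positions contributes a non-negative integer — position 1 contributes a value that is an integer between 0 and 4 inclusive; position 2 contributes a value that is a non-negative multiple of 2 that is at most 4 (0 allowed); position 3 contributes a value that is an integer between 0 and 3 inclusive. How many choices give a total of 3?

6

The generating function for the choices is (1 + z + z^2 + z^3 + z^4)·(1 + z^2 + z^4)·(1 + z + z^2 + z^3); the count is [z^3].
(1 + z + z^2 + z^3 + z^4) has coefficients 1,1,1,1 for degrees 0…3.
(1 + z^2 + z^4) has coefficients 1,0,1,0 for degrees 0…3.
Finally multiplying by (1 + z + z^2 + z^3), the product of all factors after the first has coefficients 1,1,2,2 for degrees 0…3.
[z^3] = 1·2 + 1·2 + 1·1 + 1·1 = 6.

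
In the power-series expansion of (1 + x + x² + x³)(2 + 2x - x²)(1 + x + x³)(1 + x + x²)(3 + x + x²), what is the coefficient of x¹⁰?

-1

(1 + x + x² + x³) has coefficients 1,1,1,1 for degrees 0…3.
(2 + 2x - x²) has coefficients 2,2,-1,0,0,0,0,0,0,0,0 for degrees 0…10.
Multiplying by (1 + x + x³) gives running coefficients 2,4,1,1,2,-1,0,0,0,0,0 for degrees 0…10.
Multiplying by (1 + x + x²) gives running coefficients 2,6,7,6,4,2,1,-1,0,0,0 for degrees 0…10.
Finally multiplying by (3 + x + x²), the product of all factors after the first has coefficients 6,20,29,31,25,16,9,0,0,-1,0 for degrees 0…10.
[x¹⁰] = 1·0 + 1·(-1) + 1·0 + 1·0 = -1.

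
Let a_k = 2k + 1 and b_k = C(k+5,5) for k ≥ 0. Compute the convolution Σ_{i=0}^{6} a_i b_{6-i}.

Write out a_i and b_{6-i} for i = 0,…,6 and sum the products.
Σ = 1·462 + 3·252 + 5·126 + 7·56 + 9·21 + 11·6 + 13·1 = 2508.

2508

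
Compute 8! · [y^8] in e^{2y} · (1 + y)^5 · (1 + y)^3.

The EGF product rule gives c_8 = Σ_{k_1+k_2+k_3=8} C(8; k_1,k_2,k_3) · ∏ g_i(k_i), where e^{2y} gives (2)^k; (1+y)^5 gives the falling factorial (5)_k; (1+y)^3 gives the falling factorial (3)_k.
g_1(k) for k = 0…8: 1, 2, 4, 8, 16, 32, 64, 128, 256.
g_2(k) for k = 0…8: 1, 5, 20, 60, 120, 120, 0, 0, 0.
g_3(k) for k = 0…8: 1, 3, 6, 6, 0, 0, 0, 0, 0.
First combine the last two factors: h(k) = Σ_j C(k,j)·g_2(j)·g_3(k−j) for k = 0…8: 1, 8, 56, 336, 1680, 6720, 20160, 40320, 40320.
c_8 = Σ_k C(8,k)·g_1(k)·h(8−k) = 1·1·40320 + 8·2·40320 + 28·4·20160 + 56·8·6720 + 70·16·1680 + 56·32·336 + 28·64·56 + 8·128·8 + 1·256·1 = 40320 + 645120 + 2257920 + 3010560 + 1881600 + 602112 + 100352 + 8192 + 256 = 8546432.

8546432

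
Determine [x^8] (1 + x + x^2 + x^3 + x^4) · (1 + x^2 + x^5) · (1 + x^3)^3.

(1 + x + x^2 + x^3 + x^4) has coefficients 1,1,1,1,1 for degrees 0…4.
(1 + x^2 + x^5) has coefficients 1,0,1,0,0,1,0,0,0 for degrees 0…8.
Finally multiplying by (1 + x^3)^3, the product of all factors after the first has coefficients 1,0,1,3,0,4,3,0,6 for degrees 0…8.
[x^8] = 1·6 + 1·0 + 1·3 + 1·4 + 1·0 = 13.

13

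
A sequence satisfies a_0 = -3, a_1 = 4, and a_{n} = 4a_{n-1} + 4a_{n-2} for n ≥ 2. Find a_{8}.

The ordinary generating function has denominator 1 - 4x - 4x^2.
Iterating the recurrence: a_0,…,a_{8} = -3, 4, 4, 32, 144, 704, 3392, 16384, 79104.

79104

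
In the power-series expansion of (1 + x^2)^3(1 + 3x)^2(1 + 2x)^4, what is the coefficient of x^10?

(1 + x^2)^3 has coefficients 1,0,3,0,3,0,1 for degrees 0…6.
(1 + 3x)^2 has coefficients 1,6,9,0,0,0,0,0,0,0,0 for degrees 0…10.
Finally multiplying by (1 + 2x)^4, the product of all factors after the first has coefficients 1,14,81,248,424,384,144,0,0,0,0 for degrees 0…10.
[x^10] = 1·0 + 3·0 + 3·144 + 1·424 = 856.

856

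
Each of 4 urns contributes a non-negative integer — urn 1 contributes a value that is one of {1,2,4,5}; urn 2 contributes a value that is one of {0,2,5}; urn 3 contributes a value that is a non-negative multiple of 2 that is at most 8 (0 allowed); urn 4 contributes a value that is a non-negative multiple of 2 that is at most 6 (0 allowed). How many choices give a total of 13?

The generating function for the choices is (z + z² + z⁴ + z⁵)·(1 + z² + z⁵)·(1 + z² + z⁴ + z⁶ + z⁸)·(1 + z² + z⁴ + z⁶); the count is [z¹³].
(z + z² + z⁴ + z⁵) has coefficients 0,1,1,0,1,1 for degrees 0…5.
(1 + z² + z⁵) has coefficients 1,0,1,0,0,1,0,0,0,0,0,0,0,0 for degrees 0…13.
Multiplying by (1 + z² + z⁴ + z⁶ + z⁸) gives running coefficients 1,0,2,0,2,1,2,1,2,1,1,1,0,1 for degrees 0…13.
Finally multiplying by (1 + z² + z⁴ + z⁶), the product of all factors after the first has coefficients 1,0,3,0,5,1,7,2,8,3,7,4,5,4 for degrees 0…13.
[z¹³] = 1·5 + 1·4 + 1·3 + 1·8 = 20.

20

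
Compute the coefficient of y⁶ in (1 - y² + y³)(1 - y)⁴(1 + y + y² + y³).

(1 - y² + y³) has coefficients 1,0,-1,1 for degrees 0…3.
(1 - y)⁴ has coefficients 1,-4,6,-4,1,0,0 for degrees 0…6.
Finally multiplying by (1 + y + y² + y³), the product of all factors after the first has coefficients 1,-3,3,-1,-1,3,-3 for degrees 0…6.
[y⁶] = 1·(-3) − 1·(-1) + 1·(-1) = -3.

-3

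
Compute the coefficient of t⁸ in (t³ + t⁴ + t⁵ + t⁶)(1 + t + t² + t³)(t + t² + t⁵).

(t³ + t⁴ + t⁵ + t⁶) has coefficients 0,0,0,1,1,1,1 for degrees 0…6.
(1 + t + t² + t³) has coefficients 1,1,1,1,0,0,0,0,0 for degrees 0…8.
Finally multiplying by (t + t² + t⁵), the product of all factors after the first has coefficients 0,1,2,2,2,2,1,1,1 for degrees 0…8.
[t⁸] = 1·2 + 1·2 + 1·2 + 1·2 = 8.

8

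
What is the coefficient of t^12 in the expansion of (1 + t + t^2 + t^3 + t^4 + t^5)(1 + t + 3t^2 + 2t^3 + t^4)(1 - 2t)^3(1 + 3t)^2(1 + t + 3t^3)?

(1 + t + t^2 + t^3 + t^4 + t^5) has coefficients 1,1,1,1,1,1 for degrees 0…5.
(1 + t + 3t^2 + 2t^3 + t^4) has coefficients 1,1,3,2,1,0,0,0,0,0,0,0,0 for degrees 0…12.
Multiplying by (1 - 2t)^3 gives running coefficients 1,-5,9,-12,17,-6,-4,-8,0,0,0,0,0 for degrees 0…12.
Multiplying by (1 + 3t)^2 gives running coefficients 1,1,-12,-3,26,-12,113,-86,-84,-72,0,0,0 for degrees 0…12.
Finally multiplying by (1 + t + 3t^3), the product of all factors after the first has coefficients 1,2,-11,-12,26,-22,92,105,-206,183,-330,-252,-216 for degrees 0…12.
[t^12] = 1·(-216) + 1·(-252) + 1·(-330) + 1·183 + 1·(-206) + 1·105 = -716.

-716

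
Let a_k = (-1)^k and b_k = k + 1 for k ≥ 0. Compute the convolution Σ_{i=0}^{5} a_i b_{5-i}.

Write out a_i and b_{5-i} for i = 0,…,5 and sum the products.
Σ = 1·6 − 1·5 + 1·4 − 1·3 + 1·2 − 1·1 = 3.

3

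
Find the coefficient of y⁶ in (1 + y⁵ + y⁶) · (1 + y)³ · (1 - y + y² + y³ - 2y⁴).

-2

(1 + y⁵ + y⁶) has coefficients 1,0,0,0,0,1,1 for degrees 0…6.
(1 + y)³ has coefficients 1,3,3,1,0,0,0 for degrees 0…6.
Finally multiplying by (1 - y + y² + y³ - 2y⁴), the product of all factors after the first has coefficients 1,2,1,2,3,-2,-5 for degrees 0…6.
[y⁶] = 1·(-5) + 1·2 + 1·1 = -2.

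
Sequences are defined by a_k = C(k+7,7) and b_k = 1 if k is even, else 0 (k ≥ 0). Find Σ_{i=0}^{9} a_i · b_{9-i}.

15792

The convolution is the x^9 coefficient of A(x)B(x).
Σ = 1·0 + 8·1 + 36·0 + 120·1 + 330·0 + 792·1 + 1716·0 + 3432·1 + 6435·0 + 11440·1 = 15792.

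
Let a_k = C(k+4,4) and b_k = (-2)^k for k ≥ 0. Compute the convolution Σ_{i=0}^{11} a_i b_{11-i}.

279

The convolution is the x^11 coefficient of A(x)B(x).
Σ = 1·(-2048) + 5·1024 + 15·(-512) + 35·256 + 70·(-128) + 126·64 + 210·(-32) + 330·16 + 495·(-8) + 715·4 + 1001·(-2) + 1365·1 = 279.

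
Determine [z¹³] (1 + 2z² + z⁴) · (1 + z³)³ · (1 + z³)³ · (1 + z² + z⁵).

90

(1 + 2z² + z⁴) has coefficients 1,0,2,0,1 for degrees 0…4.
(1 + z³)³ has coefficients 1,0,0,3,0,0,3,0,0,1,0,0,0,0 for degrees 0…13.
Multiplying by (1 + z³)³ gives running coefficients 1,0,0,6,0,0,15,0,0,20,0,0,15,0 for degrees 0…13.
Finally multiplying by (1 + z² + z⁵), the product of all factors after the first has coefficients 1,0,1,6,0,7,15,0,21,20,0,35,15,0 for degrees 0…13.
[z¹³] = 1·0 + 2·35 + 1·20 = 90.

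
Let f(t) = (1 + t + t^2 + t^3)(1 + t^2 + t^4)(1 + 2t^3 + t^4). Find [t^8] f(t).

6

(1 + t + t^2 + t^3) has coefficients 1,1,1,1 for degrees 0…3.
(1 + t^2 + t^4) has coefficients 1,0,1,0,1,0,0,0,0 for degrees 0…8.
Finally multiplying by (1 + 2t^3 + t^4), the product of all factors after the first has coefficients 1,0,1,2,2,2,1,2,1 for degrees 0…8.
[t^8] = 1·1 + 1·2 + 1·1 + 1·2 = 6.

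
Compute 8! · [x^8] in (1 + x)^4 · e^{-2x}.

1536

The EGF product rule gives c_8 = Σ_{k_1+k_2=8} C(8; k_1,k_2) · ∏ g_i(k_i), where (1+x)^4 gives the falling factorial (4)_k; e^{-2x} gives (-2)^k.
g_1(k) for k = 0…8: 1, 4, 12, 24, 24, 0, 0, 0, 0.
g_2(k) for k = 0…8: 1, -2, 4, -8, 16, -32, 64, -128, 256.
c_8 = Σ_k C(8,k)·g_1(k)·g_2(8−k) = 1·1·256 + 8·4·(-128) + 28·12·64 + 56·24·(-32) + 70·24·16 = 256 − 4096 + 21504 − 43008 + 26880 = 1536.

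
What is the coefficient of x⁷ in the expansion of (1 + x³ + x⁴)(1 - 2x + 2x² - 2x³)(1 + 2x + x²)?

-2

(1 + x³ + x⁴) has coefficients 1,0,0,1,1 for degrees 0…4.
(1 - 2x + 2x² - 2x³) has coefficients 1,-2,2,-2,0,0,0,0 for degrees 0…7.
Finally multiplying by (1 + 2x + x²), the product of all factors after the first has coefficients 1,0,-1,0,-2,-2,0,0 for degrees 0…7.
[x⁷] = 1·0 + 1·(-2) + 1·0 = -2.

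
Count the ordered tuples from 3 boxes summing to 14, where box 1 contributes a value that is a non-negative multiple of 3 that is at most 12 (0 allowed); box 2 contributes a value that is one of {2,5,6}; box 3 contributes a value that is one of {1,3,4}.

2

The generating function for the choices is (1 + y^3 + y^6 + y^9 + y^12)·(y^2 + y^5 + y^6)·(y + y^3 + y^4); the count is [y^14].
(1 + y^3 + y^6 + y^9 + y^12) has coefficients 1,0,0,1,0,0,1,0,0,1,0,0,1 for degrees 0…12.
(y^2 + y^5 + y^6) has coefficients 0,0,1,0,0,1,1,0,0,0,0,0,0,0,0 for degrees 0…14.
Finally multiplying by (y + y^3 + y^4), the product of all factors after the first has coefficients 0,0,0,1,0,1,2,1,1,2,1,0,0,0,0 for degrees 0…14.
[y^14] = 1·0 + 1·0 + 1·1 + 1·1 + 1·0 = 2.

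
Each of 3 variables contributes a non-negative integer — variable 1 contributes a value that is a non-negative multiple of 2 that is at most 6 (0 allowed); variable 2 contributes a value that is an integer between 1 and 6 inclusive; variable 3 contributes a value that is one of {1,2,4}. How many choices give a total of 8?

The generating function for the choices is (1 + q² + q⁴ + q⁶)·(q + q² + q³ + q⁴ + q⁵ + q⁶)·(q + q² + q⁴); the count is [q⁸].
(1 + q² + q⁴ + q⁶) has coefficients 1,0,1,0,1,0,1 for degrees 0…6.
(q + q² + q³ + q⁴ + q⁵ + q⁶) has coefficients 0,1,1,1,1,1,1,0,0 for degrees 0…8.
Finally multiplying by (q + q² + q⁴), the product of all factors after the first has coefficients 0,0,1,2,2,3,3,3,2 for degrees 0…8.
[q⁸] = 1·2 + 1·3 + 1·2 + 1·1 = 8.

8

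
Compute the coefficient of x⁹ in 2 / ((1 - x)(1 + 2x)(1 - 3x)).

Partial fractions give a closed form: a_n = (-1/3)·1^n + (8/15)·(-2)^n + (9/5)·3^n.
At n = 9: a_9 = 35156.

35156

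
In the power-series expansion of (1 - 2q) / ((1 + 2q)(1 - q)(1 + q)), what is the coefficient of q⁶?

Partial fractions give a closed form: a_n = (8/3)·(-2)^n + (-1/6)·1^n + (-3/2)·(-1)^n.
At n = 6: a_6 = 169.

169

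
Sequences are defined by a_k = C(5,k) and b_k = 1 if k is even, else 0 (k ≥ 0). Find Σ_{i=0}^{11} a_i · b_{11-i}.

16

The convolution is the t^11 coefficient of A(t)B(t).
Σ = 1·0 + 5·1 + 10·0 + 10·1 + 5·0 + 1·1 + 0·0 + 0·1 + 0·0 + 0·1 + 0·0 + 0·1 = 16.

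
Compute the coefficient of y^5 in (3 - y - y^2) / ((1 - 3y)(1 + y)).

465

The denominator gives the recurrence a_n = 2a_(n−1) + 3a_(n−2) for n ≥ 3; the numerator fixes a_0 = 3, a_1 = 5, a_2 = 18.
Iterating: 3, 5, 18, 51, 156, 465, so a_5 = 465.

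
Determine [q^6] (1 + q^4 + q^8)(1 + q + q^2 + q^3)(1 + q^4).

(1 + q^4 + q^8) has coefficients 1,0,0,0,1,0,0 for degrees 0…6.
(1 + q + q^2 + q^3) has coefficients 1,1,1,1,0,0,0 for degrees 0…6.
Finally multiplying by (1 + q^4), the product of all factors after the first has coefficients 1,1,1,1,1,1,1 for degrees 0…6.
[q^6] = 1·1 + 1·1 = 2.

2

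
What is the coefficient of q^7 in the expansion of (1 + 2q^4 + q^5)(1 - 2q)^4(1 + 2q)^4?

-16

(1 + 2q^4 + q^5) has coefficients 1,0,0,0,2,1 for degrees 0…5.
(1 - 2q)^4 has coefficients 1,-8,24,-32,16,0,0,0 for degrees 0…7.
Finally multiplying by (1 + 2q)^4, the product of all factors after the first has coefficients 1,0,-16,0,96,0,-256,0 for degrees 0…7.
[q^7] = 1·0 + 2·0 + 1·(-16) = -16.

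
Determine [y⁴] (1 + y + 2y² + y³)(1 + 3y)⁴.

309

(1 + y + 2y² + y³) has coefficients 1,1,2,1 for degrees 0…3.
(1 + 3y)⁴ has coefficients 1,12,54,108,81 for degrees 0…4.
[y⁴] = 1·81 + 1·108 + 2·54 + 1·12 = 309.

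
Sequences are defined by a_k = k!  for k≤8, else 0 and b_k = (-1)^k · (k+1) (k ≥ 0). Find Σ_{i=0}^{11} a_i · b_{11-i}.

-139719

This is [x^11] in the product of the two ordinary generating functions.
Σ = 1·(-12) + 1·11 + 2·(-10) + 6·9 + 24·(-8) + 120·7 + 720·(-6) + 5040·5 + 40320·(-4) + 0·3 + 0·(-2) + 0·1 = -139719.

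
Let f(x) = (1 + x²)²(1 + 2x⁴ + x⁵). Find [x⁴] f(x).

(1 + x²)² has coefficients 1,0,2,0,1 for degrees 0…4.
(1 + 2x⁴ + x⁵) has coefficients 1,0,0,0,2 for degrees 0…4.
[x⁴] = 1·2 + 2·0 + 1·1 = 3.

3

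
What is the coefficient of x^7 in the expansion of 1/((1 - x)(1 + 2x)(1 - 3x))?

Partial fractions give a closed form: a_n = (-1/6)·1^n + (4/15)·(-2)^n + (9/10)·3^n.
At n = 7: a_7 = 1934.

1934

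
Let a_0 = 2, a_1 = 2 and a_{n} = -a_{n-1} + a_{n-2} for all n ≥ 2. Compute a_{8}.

-16

The ordinary generating function has denominator 1 + q - q^2.
Iterating the recurrence: a_0,…,a_{8} = 2, 2, 0, 2, -2, 4, -6, 10, -16.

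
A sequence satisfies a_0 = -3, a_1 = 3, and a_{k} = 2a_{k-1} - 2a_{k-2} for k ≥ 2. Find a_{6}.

The ordinary generating function has denominator 1 - 2q + 2q^2.
Iterating the recurrence: a_0,…,a_{6} = -3, 3, 12, 18, 12, -12, -48.

-48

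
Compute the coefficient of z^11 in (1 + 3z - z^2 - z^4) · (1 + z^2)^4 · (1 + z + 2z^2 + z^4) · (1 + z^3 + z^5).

(1 + 3z - z^2 - z^4) has coefficients 1,3,-1,0,-1 for degrees 0…4.
(1 + z^2)^4 has coefficients 1,0,4,0,6,0,4,0,1,0,0,0 for degrees 0…11.
Multiplying by (1 + z + 2z^2 + z^4) gives running coefficients 1,1,6,4,15,6,20,4,15,1,6,0 for degrees 0…11.
Finally multiplying by (1 + z^3 + z^5), the product of all factors after the first has coefficients 1,1,6,5,16,13,25,25,25,36,16,35 for degrees 0…11.
[z^11] = 1·35 + 3·16 − 1·36 − 1·25 = 22.

22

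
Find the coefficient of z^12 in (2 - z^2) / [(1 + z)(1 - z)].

The denominator gives the recurrence a_n = a_(n−2) for n ≥ 3; the numerator fixes a_0 = 2, a_1 = 0, a_2 = 1.
Iterating: 2, 0, 1, 0, 1, 0, 1, 0, 1, 0, 1, 0, 1, so a_12 = 1.

1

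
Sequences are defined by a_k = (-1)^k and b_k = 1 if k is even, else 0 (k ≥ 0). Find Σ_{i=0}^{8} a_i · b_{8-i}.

The convolution is the t^8 coefficient of A(t)B(t).
Σ = 1·1 − 1·0 + 1·1 − 1·0 + 1·1 − 1·0 + 1·1 − 1·0 + 1·1 = 5.

5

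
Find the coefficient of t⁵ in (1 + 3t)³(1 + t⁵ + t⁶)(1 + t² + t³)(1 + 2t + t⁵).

128

(1 + 3t)³ has coefficients 1,9,27,27 for degrees 0…3.
(1 + t⁵ + t⁶) has coefficients 1,0,0,0,0,1 for degrees 0…5.
Multiplying by (1 + t² + t³) gives running coefficients 1,0,1,1,0,1 for degrees 0…5.
Finally multiplying by (1 + 2t + t⁵), the product of all factors after the first has coefficients 1,2,1,3,2,2 for degrees 0…5.
[t⁵] = 1·2 + 9·2 + 27·3 + 27·1 = 128.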